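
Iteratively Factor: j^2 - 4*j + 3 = (j - 1)*(j - 3)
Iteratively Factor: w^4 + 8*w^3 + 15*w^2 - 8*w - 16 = (w + 4)*(w^3 + 4*w^2 - w - 4) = (w + 4)^2*(w^2 - 1) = (w + 1)*(w + 4)^2*(w - 1)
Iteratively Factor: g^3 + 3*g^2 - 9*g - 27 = (g + 3)*(g^2 - 9) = (g - 3)*(g + 3)*(g + 3)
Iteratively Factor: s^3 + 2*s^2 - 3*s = (s + 3)*(s^2 - s) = s*(s + 3)*(s - 1)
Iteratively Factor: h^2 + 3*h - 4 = (h + 4)*(h - 1)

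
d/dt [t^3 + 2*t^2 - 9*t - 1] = 3*t^2 + 4*t - 9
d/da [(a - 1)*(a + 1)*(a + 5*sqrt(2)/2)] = 3*a^2 + 5*sqrt(2)*a - 1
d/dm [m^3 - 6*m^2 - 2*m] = 3*m^2 - 12*m - 2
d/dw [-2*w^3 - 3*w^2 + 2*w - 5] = -6*w^2 - 6*w + 2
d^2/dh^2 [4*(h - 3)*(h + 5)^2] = 24*h + 56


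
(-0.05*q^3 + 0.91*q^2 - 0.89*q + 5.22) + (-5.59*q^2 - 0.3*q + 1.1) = -0.05*q^3 - 4.68*q^2 - 1.19*q + 6.32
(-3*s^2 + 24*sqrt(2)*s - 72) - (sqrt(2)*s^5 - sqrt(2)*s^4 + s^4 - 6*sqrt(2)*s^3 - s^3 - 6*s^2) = -sqrt(2)*s^5 - s^4 + sqrt(2)*s^4 + s^3 + 6*sqrt(2)*s^3 + 3*s^2 + 24*sqrt(2)*s - 72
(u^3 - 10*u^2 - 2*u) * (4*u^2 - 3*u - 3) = 4*u^5 - 43*u^4 + 19*u^3 + 36*u^2 + 6*u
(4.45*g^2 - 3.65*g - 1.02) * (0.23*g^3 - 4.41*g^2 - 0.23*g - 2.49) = 1.0235*g^5 - 20.464*g^4 + 14.8384*g^3 - 5.7428*g^2 + 9.3231*g + 2.5398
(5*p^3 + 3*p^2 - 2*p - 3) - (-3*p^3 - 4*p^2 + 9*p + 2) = 8*p^3 + 7*p^2 - 11*p - 5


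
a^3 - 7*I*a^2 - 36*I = (a - 6*I)*(a - 3*I)*(a + 2*I)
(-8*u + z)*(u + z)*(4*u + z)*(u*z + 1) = -32*u^4*z - 36*u^3*z^2 - 32*u^3 - 3*u^2*z^3 - 36*u^2*z + u*z^4 - 3*u*z^2 + z^3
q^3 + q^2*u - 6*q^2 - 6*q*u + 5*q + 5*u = (q - 5)*(q - 1)*(q + u)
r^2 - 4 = (r - 2)*(r + 2)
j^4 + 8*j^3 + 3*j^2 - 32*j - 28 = (j - 2)*(j + 1)*(j + 2)*(j + 7)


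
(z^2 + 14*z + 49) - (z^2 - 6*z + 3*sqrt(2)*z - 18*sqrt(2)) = -3*sqrt(2)*z + 20*z + 18*sqrt(2) + 49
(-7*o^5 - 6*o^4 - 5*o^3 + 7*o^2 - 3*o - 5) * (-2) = 14*o^5 + 12*o^4 + 10*o^3 - 14*o^2 + 6*o + 10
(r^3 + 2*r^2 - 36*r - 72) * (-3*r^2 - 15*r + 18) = -3*r^5 - 21*r^4 + 96*r^3 + 792*r^2 + 432*r - 1296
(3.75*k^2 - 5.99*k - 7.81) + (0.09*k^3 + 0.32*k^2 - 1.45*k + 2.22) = 0.09*k^3 + 4.07*k^2 - 7.44*k - 5.59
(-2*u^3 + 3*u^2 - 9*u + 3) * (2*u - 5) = -4*u^4 + 16*u^3 - 33*u^2 + 51*u - 15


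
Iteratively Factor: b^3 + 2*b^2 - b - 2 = (b - 1)*(b^2 + 3*b + 2) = (b - 1)*(b + 1)*(b + 2)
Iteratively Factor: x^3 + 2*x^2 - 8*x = (x)*(x^2 + 2*x - 8) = x*(x - 2)*(x + 4)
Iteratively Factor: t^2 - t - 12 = (t + 3)*(t - 4)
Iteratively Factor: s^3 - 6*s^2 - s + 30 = (s + 2)*(s^2 - 8*s + 15) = (s - 5)*(s + 2)*(s - 3)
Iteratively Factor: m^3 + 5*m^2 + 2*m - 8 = (m + 2)*(m^2 + 3*m - 4) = (m + 2)*(m + 4)*(m - 1)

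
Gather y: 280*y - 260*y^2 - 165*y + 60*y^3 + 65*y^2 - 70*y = 60*y^3 - 195*y^2 + 45*y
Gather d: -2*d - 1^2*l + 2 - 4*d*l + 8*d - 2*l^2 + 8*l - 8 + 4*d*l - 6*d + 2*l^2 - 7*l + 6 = 0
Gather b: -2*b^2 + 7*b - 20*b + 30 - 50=-2*b^2 - 13*b - 20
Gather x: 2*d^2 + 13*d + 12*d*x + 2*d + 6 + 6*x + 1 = 2*d^2 + 15*d + x*(12*d + 6) + 7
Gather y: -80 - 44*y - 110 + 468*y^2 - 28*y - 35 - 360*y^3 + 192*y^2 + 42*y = -360*y^3 + 660*y^2 - 30*y - 225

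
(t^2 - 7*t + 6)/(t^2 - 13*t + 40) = (t^2 - 7*t + 6)/(t^2 - 13*t + 40)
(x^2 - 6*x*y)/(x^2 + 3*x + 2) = x*(x - 6*y)/(x^2 + 3*x + 2)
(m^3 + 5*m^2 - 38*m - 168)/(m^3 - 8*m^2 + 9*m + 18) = (m^2 + 11*m + 28)/(m^2 - 2*m - 3)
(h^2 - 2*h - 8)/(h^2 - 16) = (h + 2)/(h + 4)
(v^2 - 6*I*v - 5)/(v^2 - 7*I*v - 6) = (v - 5*I)/(v - 6*I)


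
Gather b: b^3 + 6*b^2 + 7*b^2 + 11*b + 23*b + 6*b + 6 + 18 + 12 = b^3 + 13*b^2 + 40*b + 36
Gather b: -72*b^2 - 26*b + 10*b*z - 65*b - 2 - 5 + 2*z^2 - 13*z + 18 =-72*b^2 + b*(10*z - 91) + 2*z^2 - 13*z + 11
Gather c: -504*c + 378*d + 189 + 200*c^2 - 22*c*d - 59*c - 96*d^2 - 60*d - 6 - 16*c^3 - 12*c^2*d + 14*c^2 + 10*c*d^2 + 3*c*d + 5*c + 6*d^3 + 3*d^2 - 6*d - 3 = -16*c^3 + c^2*(214 - 12*d) + c*(10*d^2 - 19*d - 558) + 6*d^3 - 93*d^2 + 312*d + 180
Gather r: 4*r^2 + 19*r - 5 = 4*r^2 + 19*r - 5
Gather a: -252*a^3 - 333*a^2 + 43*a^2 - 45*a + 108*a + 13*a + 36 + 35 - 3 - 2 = -252*a^3 - 290*a^2 + 76*a + 66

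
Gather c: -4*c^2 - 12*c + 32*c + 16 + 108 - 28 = -4*c^2 + 20*c + 96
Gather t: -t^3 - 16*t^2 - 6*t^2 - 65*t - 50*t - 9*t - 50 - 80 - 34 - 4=-t^3 - 22*t^2 - 124*t - 168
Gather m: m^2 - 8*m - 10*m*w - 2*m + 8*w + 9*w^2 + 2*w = m^2 + m*(-10*w - 10) + 9*w^2 + 10*w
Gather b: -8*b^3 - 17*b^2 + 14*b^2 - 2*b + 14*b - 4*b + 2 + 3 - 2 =-8*b^3 - 3*b^2 + 8*b + 3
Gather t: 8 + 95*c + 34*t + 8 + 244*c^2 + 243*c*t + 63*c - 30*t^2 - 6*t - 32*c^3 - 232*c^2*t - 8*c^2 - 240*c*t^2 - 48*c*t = -32*c^3 + 236*c^2 + 158*c + t^2*(-240*c - 30) + t*(-232*c^2 + 195*c + 28) + 16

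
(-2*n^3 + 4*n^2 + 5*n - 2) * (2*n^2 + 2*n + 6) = -4*n^5 + 4*n^4 + 6*n^3 + 30*n^2 + 26*n - 12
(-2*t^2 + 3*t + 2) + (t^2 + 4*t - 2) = -t^2 + 7*t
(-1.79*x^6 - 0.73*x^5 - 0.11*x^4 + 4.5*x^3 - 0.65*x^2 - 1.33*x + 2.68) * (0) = 0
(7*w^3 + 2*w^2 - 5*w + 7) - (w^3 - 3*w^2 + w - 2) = 6*w^3 + 5*w^2 - 6*w + 9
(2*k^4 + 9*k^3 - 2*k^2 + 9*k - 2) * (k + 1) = 2*k^5 + 11*k^4 + 7*k^3 + 7*k^2 + 7*k - 2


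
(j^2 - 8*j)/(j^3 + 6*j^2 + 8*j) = (j - 8)/(j^2 + 6*j + 8)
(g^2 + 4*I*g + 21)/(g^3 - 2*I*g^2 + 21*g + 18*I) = (g^2 + 4*I*g + 21)/(g^3 - 2*I*g^2 + 21*g + 18*I)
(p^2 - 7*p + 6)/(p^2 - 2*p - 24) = (p - 1)/(p + 4)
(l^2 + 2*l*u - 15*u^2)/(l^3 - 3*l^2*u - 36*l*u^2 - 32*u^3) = (-l^2 - 2*l*u + 15*u^2)/(-l^3 + 3*l^2*u + 36*l*u^2 + 32*u^3)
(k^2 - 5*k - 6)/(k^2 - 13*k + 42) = (k + 1)/(k - 7)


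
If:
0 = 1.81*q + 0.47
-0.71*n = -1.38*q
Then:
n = -0.50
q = -0.26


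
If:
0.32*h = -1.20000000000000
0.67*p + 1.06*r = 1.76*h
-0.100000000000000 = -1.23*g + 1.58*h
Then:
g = -4.74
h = -3.75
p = -1.58208955223881*r - 9.85074626865672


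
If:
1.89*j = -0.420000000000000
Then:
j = -0.22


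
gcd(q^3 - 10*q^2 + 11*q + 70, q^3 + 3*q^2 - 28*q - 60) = q^2 - 3*q - 10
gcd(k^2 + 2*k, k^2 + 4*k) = k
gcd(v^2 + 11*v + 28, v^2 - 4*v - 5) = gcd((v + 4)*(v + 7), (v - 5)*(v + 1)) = 1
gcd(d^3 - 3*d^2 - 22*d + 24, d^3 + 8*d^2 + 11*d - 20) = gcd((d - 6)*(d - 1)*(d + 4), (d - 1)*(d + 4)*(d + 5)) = d^2 + 3*d - 4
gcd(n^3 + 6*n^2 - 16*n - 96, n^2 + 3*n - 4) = n + 4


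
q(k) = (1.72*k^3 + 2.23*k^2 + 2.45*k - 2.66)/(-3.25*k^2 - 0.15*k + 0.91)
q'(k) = (6.5*k + 0.15)*(1.72*k^3 + 2.23*k^2 + 2.45*k - 2.66)/(-3.25*k^2 - 0.15*k + 0.91)^2 + (5.16*k^2 + 4.46*k + 2.45)/(-3.25*k^2 - 0.15*k + 0.91) = (-5.59*k^4 - 0.515999999999998*k^3 + 12.3236*k^2 - 13.2314*k + 1.8305)/(10.5625*k^4 + 0.975*k^3 - 5.8925*k^2 - 0.273*k + 0.8281)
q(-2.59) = 1.17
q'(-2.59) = -0.29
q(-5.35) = 2.36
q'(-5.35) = -0.49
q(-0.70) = 6.71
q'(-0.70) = 47.87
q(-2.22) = 1.08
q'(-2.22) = -0.17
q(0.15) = -2.75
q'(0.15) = 0.18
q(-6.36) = 2.86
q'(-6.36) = -0.50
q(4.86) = -3.39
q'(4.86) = -0.50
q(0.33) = -3.05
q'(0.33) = -4.98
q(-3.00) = 1.30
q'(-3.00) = -0.37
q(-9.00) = 4.21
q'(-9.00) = -0.52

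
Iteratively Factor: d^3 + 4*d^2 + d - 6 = (d + 2)*(d^2 + 2*d - 3) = (d - 1)*(d + 2)*(d + 3)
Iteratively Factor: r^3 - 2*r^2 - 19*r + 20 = (r - 5)*(r^2 + 3*r - 4) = (r - 5)*(r - 1)*(r + 4)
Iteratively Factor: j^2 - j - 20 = (j + 4)*(j - 5)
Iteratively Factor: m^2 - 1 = (m - 1)*(m + 1)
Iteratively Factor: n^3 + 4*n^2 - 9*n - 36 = (n + 4)*(n^2 - 9) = (n + 3)*(n + 4)*(n - 3)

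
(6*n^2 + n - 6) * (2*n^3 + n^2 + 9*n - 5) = 12*n^5 + 8*n^4 + 43*n^3 - 27*n^2 - 59*n + 30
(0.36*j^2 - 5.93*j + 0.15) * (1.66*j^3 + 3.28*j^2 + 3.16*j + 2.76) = 0.5976*j^5 - 8.663*j^4 - 18.0638*j^3 - 17.2532*j^2 - 15.8928*j + 0.414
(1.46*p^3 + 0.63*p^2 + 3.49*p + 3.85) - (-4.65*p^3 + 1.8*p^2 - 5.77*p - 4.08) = 6.11*p^3 - 1.17*p^2 + 9.26*p + 7.93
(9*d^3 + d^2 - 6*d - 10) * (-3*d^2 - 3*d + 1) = -27*d^5 - 30*d^4 + 24*d^3 + 49*d^2 + 24*d - 10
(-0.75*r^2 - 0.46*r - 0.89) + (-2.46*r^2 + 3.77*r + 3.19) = -3.21*r^2 + 3.31*r + 2.3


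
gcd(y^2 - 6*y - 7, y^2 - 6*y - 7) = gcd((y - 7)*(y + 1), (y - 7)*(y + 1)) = y^2 - 6*y - 7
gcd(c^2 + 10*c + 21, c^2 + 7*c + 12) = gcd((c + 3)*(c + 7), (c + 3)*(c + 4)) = c + 3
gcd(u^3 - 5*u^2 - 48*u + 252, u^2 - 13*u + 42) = u - 6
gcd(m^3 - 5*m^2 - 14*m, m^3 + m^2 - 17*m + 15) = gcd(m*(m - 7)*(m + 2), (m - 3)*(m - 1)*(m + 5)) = 1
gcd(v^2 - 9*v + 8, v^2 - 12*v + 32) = v - 8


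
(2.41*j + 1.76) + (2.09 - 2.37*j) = 0.04*j + 3.85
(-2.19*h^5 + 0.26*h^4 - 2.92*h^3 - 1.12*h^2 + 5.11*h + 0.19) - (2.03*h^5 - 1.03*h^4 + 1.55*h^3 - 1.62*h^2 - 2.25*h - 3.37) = -4.22*h^5 + 1.29*h^4 - 4.47*h^3 + 0.5*h^2 + 7.36*h + 3.56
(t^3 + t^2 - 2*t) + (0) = t^3 + t^2 - 2*t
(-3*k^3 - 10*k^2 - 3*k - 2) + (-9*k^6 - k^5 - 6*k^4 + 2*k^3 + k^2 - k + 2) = -9*k^6 - k^5 - 6*k^4 - k^3 - 9*k^2 - 4*k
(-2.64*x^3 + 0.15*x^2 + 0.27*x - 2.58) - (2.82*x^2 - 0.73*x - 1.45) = -2.64*x^3 - 2.67*x^2 + 1.0*x - 1.13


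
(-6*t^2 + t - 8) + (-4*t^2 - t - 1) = -10*t^2 - 9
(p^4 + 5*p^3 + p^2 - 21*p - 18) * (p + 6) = p^5 + 11*p^4 + 31*p^3 - 15*p^2 - 144*p - 108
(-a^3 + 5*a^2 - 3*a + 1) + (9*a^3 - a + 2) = 8*a^3 + 5*a^2 - 4*a + 3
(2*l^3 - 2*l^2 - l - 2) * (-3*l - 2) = -6*l^4 + 2*l^3 + 7*l^2 + 8*l + 4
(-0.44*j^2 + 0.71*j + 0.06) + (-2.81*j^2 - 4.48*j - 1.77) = -3.25*j^2 - 3.77*j - 1.71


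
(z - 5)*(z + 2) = z^2 - 3*z - 10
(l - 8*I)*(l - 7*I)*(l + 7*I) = l^3 - 8*I*l^2 + 49*l - 392*I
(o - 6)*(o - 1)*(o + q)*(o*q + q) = o^4*q + o^3*q^2 - 6*o^3*q - 6*o^2*q^2 - o^2*q - o*q^2 + 6*o*q + 6*q^2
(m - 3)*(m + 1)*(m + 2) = m^3 - 7*m - 6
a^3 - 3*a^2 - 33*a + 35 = (a - 7)*(a - 1)*(a + 5)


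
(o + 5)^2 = o^2 + 10*o + 25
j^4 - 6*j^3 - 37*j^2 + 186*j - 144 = (j - 8)*(j - 3)*(j - 1)*(j + 6)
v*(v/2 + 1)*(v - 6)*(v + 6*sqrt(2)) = v^4/2 - 2*v^3 + 3*sqrt(2)*v^3 - 12*sqrt(2)*v^2 - 6*v^2 - 36*sqrt(2)*v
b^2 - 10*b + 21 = (b - 7)*(b - 3)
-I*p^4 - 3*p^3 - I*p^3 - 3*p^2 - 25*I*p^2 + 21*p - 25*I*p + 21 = (p + 1)*(p - 7*I)*(p + 3*I)*(-I*p + 1)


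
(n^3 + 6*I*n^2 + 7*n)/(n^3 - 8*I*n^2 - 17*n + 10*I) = n*(n + 7*I)/(n^2 - 7*I*n - 10)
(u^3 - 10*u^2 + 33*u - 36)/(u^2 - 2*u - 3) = (u^2 - 7*u + 12)/(u + 1)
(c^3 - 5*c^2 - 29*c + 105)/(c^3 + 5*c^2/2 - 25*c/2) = 2*(c^2 - 10*c + 21)/(c*(2*c - 5))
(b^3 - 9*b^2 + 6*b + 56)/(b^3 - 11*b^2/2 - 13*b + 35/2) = 2*(b^2 - 2*b - 8)/(2*b^2 + 3*b - 5)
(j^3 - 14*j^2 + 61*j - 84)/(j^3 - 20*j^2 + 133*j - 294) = (j^2 - 7*j + 12)/(j^2 - 13*j + 42)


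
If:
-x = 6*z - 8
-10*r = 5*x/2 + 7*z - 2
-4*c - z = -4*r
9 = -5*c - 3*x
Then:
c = -57/61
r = -33/61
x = -88/61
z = 96/61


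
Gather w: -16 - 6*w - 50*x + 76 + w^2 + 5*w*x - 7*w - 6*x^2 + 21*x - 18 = w^2 + w*(5*x - 13) - 6*x^2 - 29*x + 42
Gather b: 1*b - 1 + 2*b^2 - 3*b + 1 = 2*b^2 - 2*b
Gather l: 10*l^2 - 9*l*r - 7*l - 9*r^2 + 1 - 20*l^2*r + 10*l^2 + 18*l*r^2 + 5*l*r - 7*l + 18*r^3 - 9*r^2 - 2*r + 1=l^2*(20 - 20*r) + l*(18*r^2 - 4*r - 14) + 18*r^3 - 18*r^2 - 2*r + 2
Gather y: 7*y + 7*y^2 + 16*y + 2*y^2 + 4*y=9*y^2 + 27*y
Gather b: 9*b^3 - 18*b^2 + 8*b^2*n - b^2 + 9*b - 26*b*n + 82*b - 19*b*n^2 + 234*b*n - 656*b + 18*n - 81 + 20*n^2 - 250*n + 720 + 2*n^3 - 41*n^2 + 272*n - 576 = 9*b^3 + b^2*(8*n - 19) + b*(-19*n^2 + 208*n - 565) + 2*n^3 - 21*n^2 + 40*n + 63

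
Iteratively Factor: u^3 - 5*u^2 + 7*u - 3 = (u - 3)*(u^2 - 2*u + 1) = (u - 3)*(u - 1)*(u - 1)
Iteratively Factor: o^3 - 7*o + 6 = (o - 1)*(o^2 + o - 6) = (o - 1)*(o + 3)*(o - 2)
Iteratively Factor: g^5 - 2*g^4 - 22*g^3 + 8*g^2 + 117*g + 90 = (g + 3)*(g^4 - 5*g^3 - 7*g^2 + 29*g + 30) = (g + 2)*(g + 3)*(g^3 - 7*g^2 + 7*g + 15) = (g - 3)*(g + 2)*(g + 3)*(g^2 - 4*g - 5) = (g - 3)*(g + 1)*(g + 2)*(g + 3)*(g - 5)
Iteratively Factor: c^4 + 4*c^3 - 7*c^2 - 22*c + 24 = (c + 4)*(c^3 - 7*c + 6) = (c - 1)*(c + 4)*(c^2 + c - 6) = (c - 1)*(c + 3)*(c + 4)*(c - 2)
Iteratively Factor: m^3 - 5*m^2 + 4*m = (m)*(m^2 - 5*m + 4) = m*(m - 4)*(m - 1)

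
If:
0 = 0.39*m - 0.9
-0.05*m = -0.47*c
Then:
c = 0.25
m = 2.31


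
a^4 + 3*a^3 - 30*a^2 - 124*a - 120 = (a - 6)*(a + 2)^2*(a + 5)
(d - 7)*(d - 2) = d^2 - 9*d + 14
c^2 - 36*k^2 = (c - 6*k)*(c + 6*k)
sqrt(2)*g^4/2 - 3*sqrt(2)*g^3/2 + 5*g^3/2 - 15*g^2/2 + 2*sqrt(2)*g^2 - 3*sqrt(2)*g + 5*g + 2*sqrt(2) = (g - 2)*(g - 1)*(g + 2*sqrt(2))*(sqrt(2)*g/2 + 1/2)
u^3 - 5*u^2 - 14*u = u*(u - 7)*(u + 2)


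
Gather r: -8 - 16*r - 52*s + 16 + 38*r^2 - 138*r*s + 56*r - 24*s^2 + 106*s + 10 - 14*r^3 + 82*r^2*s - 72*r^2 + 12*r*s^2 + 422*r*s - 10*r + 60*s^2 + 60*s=-14*r^3 + r^2*(82*s - 34) + r*(12*s^2 + 284*s + 30) + 36*s^2 + 114*s + 18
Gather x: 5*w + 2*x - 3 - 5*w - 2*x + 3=0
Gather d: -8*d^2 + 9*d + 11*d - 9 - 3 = -8*d^2 + 20*d - 12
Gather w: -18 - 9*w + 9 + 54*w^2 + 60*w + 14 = 54*w^2 + 51*w + 5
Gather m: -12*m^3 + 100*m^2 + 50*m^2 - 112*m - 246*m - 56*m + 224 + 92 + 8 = -12*m^3 + 150*m^2 - 414*m + 324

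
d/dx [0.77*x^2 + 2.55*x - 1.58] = 1.54*x + 2.55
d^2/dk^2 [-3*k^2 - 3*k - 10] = -6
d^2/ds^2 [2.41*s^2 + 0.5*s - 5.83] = 4.82000000000000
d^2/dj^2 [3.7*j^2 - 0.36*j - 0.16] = 7.40000000000000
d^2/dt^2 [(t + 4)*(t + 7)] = 2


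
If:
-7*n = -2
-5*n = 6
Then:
No Solution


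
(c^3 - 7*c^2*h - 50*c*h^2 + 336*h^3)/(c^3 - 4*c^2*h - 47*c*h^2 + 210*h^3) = (c - 8*h)/(c - 5*h)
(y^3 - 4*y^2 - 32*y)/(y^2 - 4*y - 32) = y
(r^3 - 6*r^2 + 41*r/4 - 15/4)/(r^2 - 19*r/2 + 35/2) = (2*r^2 - 7*r + 3)/(2*(r - 7))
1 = 1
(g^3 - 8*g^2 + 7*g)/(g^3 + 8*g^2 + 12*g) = (g^2 - 8*g + 7)/(g^2 + 8*g + 12)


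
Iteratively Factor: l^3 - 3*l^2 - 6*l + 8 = (l - 4)*(l^2 + l - 2) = (l - 4)*(l + 2)*(l - 1)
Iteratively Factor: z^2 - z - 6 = (z + 2)*(z - 3)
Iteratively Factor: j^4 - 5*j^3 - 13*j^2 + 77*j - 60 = (j - 3)*(j^3 - 2*j^2 - 19*j + 20) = (j - 3)*(j - 1)*(j^2 - j - 20) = (j - 3)*(j - 1)*(j + 4)*(j - 5)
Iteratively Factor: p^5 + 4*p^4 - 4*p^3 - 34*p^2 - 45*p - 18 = (p + 2)*(p^4 + 2*p^3 - 8*p^2 - 18*p - 9) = (p - 3)*(p + 2)*(p^3 + 5*p^2 + 7*p + 3) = (p - 3)*(p + 2)*(p + 3)*(p^2 + 2*p + 1) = (p - 3)*(p + 1)*(p + 2)*(p + 3)*(p + 1)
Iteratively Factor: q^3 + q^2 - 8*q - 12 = (q + 2)*(q^2 - q - 6) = (q - 3)*(q + 2)*(q + 2)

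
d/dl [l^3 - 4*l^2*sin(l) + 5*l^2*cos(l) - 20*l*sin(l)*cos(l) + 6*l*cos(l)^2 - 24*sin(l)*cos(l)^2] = -5*l^2*sin(l) - 4*l^2*cos(l) + 3*l^2 - 8*l*sin(l) - 6*l*sin(2*l) + 10*l*cos(l) - 20*l*cos(2*l) - 10*sin(2*l) - 6*cos(l) + 3*cos(2*l) - 18*cos(3*l) + 3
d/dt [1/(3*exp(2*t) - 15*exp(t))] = (5 - 2*exp(t))*exp(-t)/(3*(exp(t) - 5)^2)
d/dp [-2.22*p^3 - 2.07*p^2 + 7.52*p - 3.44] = -6.66*p^2 - 4.14*p + 7.52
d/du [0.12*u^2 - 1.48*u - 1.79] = 0.24*u - 1.48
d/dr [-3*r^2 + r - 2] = 1 - 6*r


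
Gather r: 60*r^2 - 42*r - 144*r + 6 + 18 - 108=60*r^2 - 186*r - 84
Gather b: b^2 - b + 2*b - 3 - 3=b^2 + b - 6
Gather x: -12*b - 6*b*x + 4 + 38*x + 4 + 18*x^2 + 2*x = -12*b + 18*x^2 + x*(40 - 6*b) + 8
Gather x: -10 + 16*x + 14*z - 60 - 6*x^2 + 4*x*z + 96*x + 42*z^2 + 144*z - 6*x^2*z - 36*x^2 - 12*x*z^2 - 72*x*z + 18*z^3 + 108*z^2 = x^2*(-6*z - 42) + x*(-12*z^2 - 68*z + 112) + 18*z^3 + 150*z^2 + 158*z - 70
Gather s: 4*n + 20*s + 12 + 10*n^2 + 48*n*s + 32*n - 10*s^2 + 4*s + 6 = 10*n^2 + 36*n - 10*s^2 + s*(48*n + 24) + 18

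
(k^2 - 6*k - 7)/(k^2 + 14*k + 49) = (k^2 - 6*k - 7)/(k^2 + 14*k + 49)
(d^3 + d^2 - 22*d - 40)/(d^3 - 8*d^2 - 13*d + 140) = (d + 2)/(d - 7)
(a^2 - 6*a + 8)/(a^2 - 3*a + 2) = (a - 4)/(a - 1)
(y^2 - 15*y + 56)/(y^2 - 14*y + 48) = (y - 7)/(y - 6)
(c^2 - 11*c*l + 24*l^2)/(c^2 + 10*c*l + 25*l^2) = (c^2 - 11*c*l + 24*l^2)/(c^2 + 10*c*l + 25*l^2)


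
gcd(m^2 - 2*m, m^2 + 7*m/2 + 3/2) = 1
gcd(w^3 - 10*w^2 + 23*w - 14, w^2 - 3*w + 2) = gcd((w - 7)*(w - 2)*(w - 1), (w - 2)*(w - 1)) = w^2 - 3*w + 2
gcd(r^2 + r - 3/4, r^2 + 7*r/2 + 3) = r + 3/2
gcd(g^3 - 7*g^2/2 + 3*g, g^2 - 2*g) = g^2 - 2*g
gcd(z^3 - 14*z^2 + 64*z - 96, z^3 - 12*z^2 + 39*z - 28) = z - 4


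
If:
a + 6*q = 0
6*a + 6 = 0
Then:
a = -1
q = 1/6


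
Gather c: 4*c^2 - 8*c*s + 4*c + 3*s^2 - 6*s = 4*c^2 + c*(4 - 8*s) + 3*s^2 - 6*s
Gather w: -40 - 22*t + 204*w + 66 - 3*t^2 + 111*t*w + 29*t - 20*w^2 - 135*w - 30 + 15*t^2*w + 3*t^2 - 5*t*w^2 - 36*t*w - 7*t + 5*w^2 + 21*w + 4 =w^2*(-5*t - 15) + w*(15*t^2 + 75*t + 90)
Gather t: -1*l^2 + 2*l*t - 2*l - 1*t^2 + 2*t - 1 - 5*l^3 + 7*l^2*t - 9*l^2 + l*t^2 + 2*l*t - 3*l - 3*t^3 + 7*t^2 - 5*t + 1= -5*l^3 - 10*l^2 - 5*l - 3*t^3 + t^2*(l + 6) + t*(7*l^2 + 4*l - 3)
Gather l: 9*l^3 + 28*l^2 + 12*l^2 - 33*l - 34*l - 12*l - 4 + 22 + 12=9*l^3 + 40*l^2 - 79*l + 30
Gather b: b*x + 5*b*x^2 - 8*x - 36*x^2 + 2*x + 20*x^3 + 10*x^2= b*(5*x^2 + x) + 20*x^3 - 26*x^2 - 6*x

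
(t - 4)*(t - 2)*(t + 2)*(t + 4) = t^4 - 20*t^2 + 64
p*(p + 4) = p^2 + 4*p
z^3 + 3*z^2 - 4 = (z - 1)*(z + 2)^2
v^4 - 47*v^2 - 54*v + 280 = (v - 7)*(v - 2)*(v + 4)*(v + 5)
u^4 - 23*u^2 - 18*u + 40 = (u - 5)*(u - 1)*(u + 2)*(u + 4)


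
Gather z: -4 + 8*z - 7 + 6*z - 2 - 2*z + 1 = 12*z - 12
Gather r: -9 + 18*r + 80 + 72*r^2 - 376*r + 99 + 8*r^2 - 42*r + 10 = 80*r^2 - 400*r + 180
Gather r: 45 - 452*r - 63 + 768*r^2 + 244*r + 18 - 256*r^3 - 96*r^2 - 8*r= -256*r^3 + 672*r^2 - 216*r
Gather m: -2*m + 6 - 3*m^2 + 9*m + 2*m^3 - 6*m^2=2*m^3 - 9*m^2 + 7*m + 6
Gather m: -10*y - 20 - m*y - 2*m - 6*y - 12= m*(-y - 2) - 16*y - 32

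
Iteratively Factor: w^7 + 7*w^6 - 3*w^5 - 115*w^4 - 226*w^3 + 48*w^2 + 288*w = (w)*(w^6 + 7*w^5 - 3*w^4 - 115*w^3 - 226*w^2 + 48*w + 288) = w*(w + 3)*(w^5 + 4*w^4 - 15*w^3 - 70*w^2 - 16*w + 96) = w*(w - 1)*(w + 3)*(w^4 + 5*w^3 - 10*w^2 - 80*w - 96) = w*(w - 1)*(w + 2)*(w + 3)*(w^3 + 3*w^2 - 16*w - 48) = w*(w - 4)*(w - 1)*(w + 2)*(w + 3)*(w^2 + 7*w + 12) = w*(w - 4)*(w - 1)*(w + 2)*(w + 3)*(w + 4)*(w + 3)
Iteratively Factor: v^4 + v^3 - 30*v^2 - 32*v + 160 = (v + 4)*(v^3 - 3*v^2 - 18*v + 40) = (v + 4)^2*(v^2 - 7*v + 10) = (v - 2)*(v + 4)^2*(v - 5)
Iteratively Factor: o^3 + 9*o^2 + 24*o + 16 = (o + 1)*(o^2 + 8*o + 16) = (o + 1)*(o + 4)*(o + 4)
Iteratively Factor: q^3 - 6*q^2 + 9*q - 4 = (q - 1)*(q^2 - 5*q + 4) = (q - 1)^2*(q - 4)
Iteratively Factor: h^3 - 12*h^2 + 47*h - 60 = (h - 3)*(h^2 - 9*h + 20) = (h - 4)*(h - 3)*(h - 5)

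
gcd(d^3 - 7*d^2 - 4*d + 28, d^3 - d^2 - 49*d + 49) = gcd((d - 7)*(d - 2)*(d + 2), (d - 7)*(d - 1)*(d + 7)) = d - 7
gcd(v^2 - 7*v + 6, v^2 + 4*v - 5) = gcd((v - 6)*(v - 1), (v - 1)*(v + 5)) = v - 1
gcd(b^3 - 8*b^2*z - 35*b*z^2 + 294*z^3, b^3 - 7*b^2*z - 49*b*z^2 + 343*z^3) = b^2 - 14*b*z + 49*z^2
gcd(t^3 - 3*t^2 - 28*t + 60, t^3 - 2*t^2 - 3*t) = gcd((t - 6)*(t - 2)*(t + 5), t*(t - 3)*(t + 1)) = 1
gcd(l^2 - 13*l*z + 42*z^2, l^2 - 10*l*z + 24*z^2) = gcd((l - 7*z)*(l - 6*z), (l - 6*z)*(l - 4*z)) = -l + 6*z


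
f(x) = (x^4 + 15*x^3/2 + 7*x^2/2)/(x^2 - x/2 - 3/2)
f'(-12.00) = -16.09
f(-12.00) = 55.76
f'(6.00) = 19.22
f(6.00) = 96.57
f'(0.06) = -0.33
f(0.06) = -0.01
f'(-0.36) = -0.07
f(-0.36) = -0.10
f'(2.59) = 0.21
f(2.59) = 50.80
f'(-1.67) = 0.46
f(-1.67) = -8.19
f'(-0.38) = -0.21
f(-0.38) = -0.10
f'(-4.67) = -1.83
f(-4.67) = -9.36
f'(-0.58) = -3.50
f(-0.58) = 0.20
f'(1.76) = -214.97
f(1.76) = 85.46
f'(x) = (1/2 - 2*x)*(x^4 + 15*x^3/2 + 7*x^2/2)/(x^2 - x/2 - 3/2)^2 + (4*x^3 + 45*x^2/2 + 7*x)/(x^2 - x/2 - 3/2)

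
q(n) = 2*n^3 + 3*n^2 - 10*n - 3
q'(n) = 6*n^2 + 6*n - 10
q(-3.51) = -17.43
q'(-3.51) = 42.86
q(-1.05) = 8.49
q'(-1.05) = -9.68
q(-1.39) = 11.33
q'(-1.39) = -6.75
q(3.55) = 88.79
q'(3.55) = 86.92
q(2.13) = 8.64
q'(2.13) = 30.00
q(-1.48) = 11.89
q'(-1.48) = -5.74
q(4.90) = 255.33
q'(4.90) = 163.46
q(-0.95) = 7.49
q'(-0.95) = -10.28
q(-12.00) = -2907.00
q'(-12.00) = 782.00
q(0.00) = -3.00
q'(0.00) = -10.00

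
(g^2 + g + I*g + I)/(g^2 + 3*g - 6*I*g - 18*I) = (g^2 + g*(1 + I) + I)/(g^2 + g*(3 - 6*I) - 18*I)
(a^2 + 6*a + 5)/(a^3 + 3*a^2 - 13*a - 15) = 1/(a - 3)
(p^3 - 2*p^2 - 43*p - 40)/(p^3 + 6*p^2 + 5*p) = (p - 8)/p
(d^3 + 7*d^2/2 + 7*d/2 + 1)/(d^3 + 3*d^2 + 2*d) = (d + 1/2)/d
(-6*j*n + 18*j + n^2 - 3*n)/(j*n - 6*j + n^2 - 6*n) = (-6*j*n + 18*j + n^2 - 3*n)/(j*n - 6*j + n^2 - 6*n)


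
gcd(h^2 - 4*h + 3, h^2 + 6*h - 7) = h - 1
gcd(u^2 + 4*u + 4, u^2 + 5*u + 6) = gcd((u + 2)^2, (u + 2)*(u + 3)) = u + 2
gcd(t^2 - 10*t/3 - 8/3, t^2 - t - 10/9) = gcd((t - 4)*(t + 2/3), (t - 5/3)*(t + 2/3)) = t + 2/3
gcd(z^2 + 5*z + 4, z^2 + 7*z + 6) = z + 1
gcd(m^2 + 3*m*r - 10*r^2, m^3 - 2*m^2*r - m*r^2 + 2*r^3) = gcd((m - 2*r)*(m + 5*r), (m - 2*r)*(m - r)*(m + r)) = -m + 2*r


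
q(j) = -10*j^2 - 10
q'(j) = -20*j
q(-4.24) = -189.78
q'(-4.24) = 84.80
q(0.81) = -16.56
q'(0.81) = -16.20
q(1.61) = -35.92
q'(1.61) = -32.20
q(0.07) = -10.05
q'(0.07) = -1.40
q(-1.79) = -42.04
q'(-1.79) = 35.80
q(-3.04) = -102.42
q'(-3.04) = 60.80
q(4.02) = -171.60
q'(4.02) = -80.40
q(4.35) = -199.22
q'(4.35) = -87.00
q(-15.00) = -2260.00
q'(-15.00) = 300.00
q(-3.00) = -100.00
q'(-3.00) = 60.00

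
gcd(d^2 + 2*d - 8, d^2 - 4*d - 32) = d + 4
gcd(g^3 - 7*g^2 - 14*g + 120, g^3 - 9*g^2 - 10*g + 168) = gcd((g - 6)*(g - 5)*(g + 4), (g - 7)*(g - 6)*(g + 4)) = g^2 - 2*g - 24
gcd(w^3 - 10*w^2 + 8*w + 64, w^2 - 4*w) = w - 4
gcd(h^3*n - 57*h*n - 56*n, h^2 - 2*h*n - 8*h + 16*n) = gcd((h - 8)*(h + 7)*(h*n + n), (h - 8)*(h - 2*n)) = h - 8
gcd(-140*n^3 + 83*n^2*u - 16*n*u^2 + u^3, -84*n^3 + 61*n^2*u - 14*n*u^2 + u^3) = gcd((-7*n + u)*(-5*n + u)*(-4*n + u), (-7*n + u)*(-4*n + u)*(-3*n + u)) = 28*n^2 - 11*n*u + u^2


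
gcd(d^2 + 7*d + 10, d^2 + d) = 1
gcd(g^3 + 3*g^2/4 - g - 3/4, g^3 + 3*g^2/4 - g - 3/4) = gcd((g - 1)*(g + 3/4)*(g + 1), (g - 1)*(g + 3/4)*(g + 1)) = g^3 + 3*g^2/4 - g - 3/4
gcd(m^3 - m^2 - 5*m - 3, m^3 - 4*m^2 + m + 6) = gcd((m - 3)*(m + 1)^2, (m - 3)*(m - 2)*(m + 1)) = m^2 - 2*m - 3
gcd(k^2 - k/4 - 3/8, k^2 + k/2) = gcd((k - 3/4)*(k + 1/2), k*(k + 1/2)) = k + 1/2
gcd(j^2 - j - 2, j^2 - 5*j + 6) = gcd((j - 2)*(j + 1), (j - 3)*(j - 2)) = j - 2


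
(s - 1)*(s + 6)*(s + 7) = s^3 + 12*s^2 + 29*s - 42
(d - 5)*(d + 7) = d^2 + 2*d - 35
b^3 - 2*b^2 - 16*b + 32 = (b - 4)*(b - 2)*(b + 4)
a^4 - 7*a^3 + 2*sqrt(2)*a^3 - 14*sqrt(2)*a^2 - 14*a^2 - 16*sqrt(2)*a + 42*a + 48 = (a - 8)*(a + 1)*(a - sqrt(2))*(a + 3*sqrt(2))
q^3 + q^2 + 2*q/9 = q*(q + 1/3)*(q + 2/3)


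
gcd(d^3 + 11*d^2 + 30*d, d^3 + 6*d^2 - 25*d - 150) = d^2 + 11*d + 30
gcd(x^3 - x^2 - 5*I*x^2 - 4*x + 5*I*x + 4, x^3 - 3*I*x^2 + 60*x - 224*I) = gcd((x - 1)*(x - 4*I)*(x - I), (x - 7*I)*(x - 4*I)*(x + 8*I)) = x - 4*I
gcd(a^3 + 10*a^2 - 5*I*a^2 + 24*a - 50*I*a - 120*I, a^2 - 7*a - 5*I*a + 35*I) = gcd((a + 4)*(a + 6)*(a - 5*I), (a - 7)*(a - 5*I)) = a - 5*I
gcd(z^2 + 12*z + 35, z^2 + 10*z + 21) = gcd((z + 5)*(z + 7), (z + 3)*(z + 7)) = z + 7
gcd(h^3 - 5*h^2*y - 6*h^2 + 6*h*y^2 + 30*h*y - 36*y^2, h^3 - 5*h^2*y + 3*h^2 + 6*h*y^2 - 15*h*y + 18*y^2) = h^2 - 5*h*y + 6*y^2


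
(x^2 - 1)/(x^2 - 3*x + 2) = (x + 1)/(x - 2)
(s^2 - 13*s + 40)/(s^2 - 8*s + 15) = (s - 8)/(s - 3)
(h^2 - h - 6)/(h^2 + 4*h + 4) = (h - 3)/(h + 2)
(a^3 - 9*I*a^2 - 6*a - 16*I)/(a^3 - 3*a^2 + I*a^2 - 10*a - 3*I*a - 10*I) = (a^2 - 10*I*a - 16)/(a^2 - 3*a - 10)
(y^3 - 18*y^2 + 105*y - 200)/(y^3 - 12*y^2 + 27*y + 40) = (y - 5)/(y + 1)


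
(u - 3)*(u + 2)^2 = u^3 + u^2 - 8*u - 12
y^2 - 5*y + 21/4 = (y - 7/2)*(y - 3/2)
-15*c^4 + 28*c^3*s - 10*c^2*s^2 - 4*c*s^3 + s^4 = (-5*c + s)*(-c + s)^2*(3*c + s)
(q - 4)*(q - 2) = q^2 - 6*q + 8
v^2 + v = v*(v + 1)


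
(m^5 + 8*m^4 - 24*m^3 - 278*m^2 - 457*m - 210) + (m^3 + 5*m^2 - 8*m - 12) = m^5 + 8*m^4 - 23*m^3 - 273*m^2 - 465*m - 222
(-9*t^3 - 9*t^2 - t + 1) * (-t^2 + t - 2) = 9*t^5 + 10*t^3 + 16*t^2 + 3*t - 2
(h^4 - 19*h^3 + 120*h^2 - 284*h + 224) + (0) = h^4 - 19*h^3 + 120*h^2 - 284*h + 224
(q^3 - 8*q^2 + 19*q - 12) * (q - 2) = q^4 - 10*q^3 + 35*q^2 - 50*q + 24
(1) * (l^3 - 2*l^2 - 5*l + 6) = l^3 - 2*l^2 - 5*l + 6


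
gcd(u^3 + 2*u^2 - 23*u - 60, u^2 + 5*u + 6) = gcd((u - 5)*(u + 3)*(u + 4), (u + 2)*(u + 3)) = u + 3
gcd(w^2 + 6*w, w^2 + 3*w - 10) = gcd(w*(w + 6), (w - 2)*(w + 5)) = 1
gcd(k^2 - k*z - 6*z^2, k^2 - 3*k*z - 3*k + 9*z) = -k + 3*z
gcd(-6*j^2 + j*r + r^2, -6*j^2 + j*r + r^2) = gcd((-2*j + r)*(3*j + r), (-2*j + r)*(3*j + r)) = -6*j^2 + j*r + r^2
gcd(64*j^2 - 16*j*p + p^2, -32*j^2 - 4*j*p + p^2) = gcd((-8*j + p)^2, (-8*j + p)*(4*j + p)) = -8*j + p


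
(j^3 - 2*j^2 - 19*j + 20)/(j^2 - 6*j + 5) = j + 4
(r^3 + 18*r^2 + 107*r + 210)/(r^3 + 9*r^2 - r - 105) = (r + 6)/(r - 3)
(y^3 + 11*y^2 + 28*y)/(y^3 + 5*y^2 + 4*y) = (y + 7)/(y + 1)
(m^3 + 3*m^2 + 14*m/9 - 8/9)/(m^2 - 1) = (9*m^3 + 27*m^2 + 14*m - 8)/(9*(m^2 - 1))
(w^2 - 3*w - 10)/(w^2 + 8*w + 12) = (w - 5)/(w + 6)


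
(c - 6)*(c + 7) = c^2 + c - 42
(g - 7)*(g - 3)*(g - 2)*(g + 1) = g^4 - 11*g^3 + 29*g^2 - g - 42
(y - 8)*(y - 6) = y^2 - 14*y + 48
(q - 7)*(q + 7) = q^2 - 49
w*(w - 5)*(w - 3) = w^3 - 8*w^2 + 15*w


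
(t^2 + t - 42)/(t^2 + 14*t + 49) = (t - 6)/(t + 7)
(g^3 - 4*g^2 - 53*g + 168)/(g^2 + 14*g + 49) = (g^2 - 11*g + 24)/(g + 7)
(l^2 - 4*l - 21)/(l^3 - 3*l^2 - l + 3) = (l^2 - 4*l - 21)/(l^3 - 3*l^2 - l + 3)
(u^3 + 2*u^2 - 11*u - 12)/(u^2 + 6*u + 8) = (u^2 - 2*u - 3)/(u + 2)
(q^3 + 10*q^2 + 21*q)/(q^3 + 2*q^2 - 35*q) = (q + 3)/(q - 5)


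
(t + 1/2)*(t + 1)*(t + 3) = t^3 + 9*t^2/2 + 5*t + 3/2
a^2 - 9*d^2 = (a - 3*d)*(a + 3*d)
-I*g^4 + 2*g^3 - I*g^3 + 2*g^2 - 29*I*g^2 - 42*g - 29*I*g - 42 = (g - 3*I)*(g - 2*I)*(g + 7*I)*(-I*g - I)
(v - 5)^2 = v^2 - 10*v + 25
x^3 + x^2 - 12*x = x*(x - 3)*(x + 4)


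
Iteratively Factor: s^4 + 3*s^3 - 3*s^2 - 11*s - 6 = (s + 3)*(s^3 - 3*s - 2) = (s + 1)*(s + 3)*(s^2 - s - 2) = (s - 2)*(s + 1)*(s + 3)*(s + 1)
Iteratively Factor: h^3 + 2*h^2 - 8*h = (h + 4)*(h^2 - 2*h) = h*(h + 4)*(h - 2)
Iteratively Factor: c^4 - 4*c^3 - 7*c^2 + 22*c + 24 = (c - 3)*(c^3 - c^2 - 10*c - 8) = (c - 3)*(c + 2)*(c^2 - 3*c - 4) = (c - 4)*(c - 3)*(c + 2)*(c + 1)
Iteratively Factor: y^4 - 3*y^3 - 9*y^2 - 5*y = (y + 1)*(y^3 - 4*y^2 - 5*y) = y*(y + 1)*(y^2 - 4*y - 5) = y*(y + 1)^2*(y - 5)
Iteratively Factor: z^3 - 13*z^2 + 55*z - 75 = (z - 3)*(z^2 - 10*z + 25) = (z - 5)*(z - 3)*(z - 5)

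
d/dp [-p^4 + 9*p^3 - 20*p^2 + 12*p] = -4*p^3 + 27*p^2 - 40*p + 12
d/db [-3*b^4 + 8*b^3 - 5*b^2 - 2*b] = -12*b^3 + 24*b^2 - 10*b - 2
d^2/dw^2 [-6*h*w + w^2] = 2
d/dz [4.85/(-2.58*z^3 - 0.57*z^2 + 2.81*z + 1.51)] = (37.539*z^2 + 5.529*z - 13.6285)/(2.58*z^3 + 0.57*z^2 - 2.81*z - 1.51)^2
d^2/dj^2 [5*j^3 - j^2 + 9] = 30*j - 2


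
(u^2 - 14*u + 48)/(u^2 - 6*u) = (u - 8)/u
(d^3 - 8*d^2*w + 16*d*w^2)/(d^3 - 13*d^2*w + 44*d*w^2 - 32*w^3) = d*(d - 4*w)/(d^2 - 9*d*w + 8*w^2)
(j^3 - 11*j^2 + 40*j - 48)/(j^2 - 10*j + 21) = (j^2 - 8*j + 16)/(j - 7)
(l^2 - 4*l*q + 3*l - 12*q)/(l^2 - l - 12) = (l - 4*q)/(l - 4)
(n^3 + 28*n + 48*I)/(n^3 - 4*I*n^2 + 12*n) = (n + 4*I)/n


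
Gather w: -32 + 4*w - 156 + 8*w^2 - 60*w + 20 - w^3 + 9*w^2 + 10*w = -w^3 + 17*w^2 - 46*w - 168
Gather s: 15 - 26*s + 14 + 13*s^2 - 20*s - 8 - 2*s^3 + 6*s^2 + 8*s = -2*s^3 + 19*s^2 - 38*s + 21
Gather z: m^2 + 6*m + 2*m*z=m^2 + 2*m*z + 6*m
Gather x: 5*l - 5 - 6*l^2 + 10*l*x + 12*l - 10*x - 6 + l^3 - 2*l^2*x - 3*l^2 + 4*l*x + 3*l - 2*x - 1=l^3 - 9*l^2 + 20*l + x*(-2*l^2 + 14*l - 12) - 12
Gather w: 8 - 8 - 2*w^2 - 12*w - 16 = -2*w^2 - 12*w - 16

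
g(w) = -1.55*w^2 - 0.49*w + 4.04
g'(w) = -3.1*w - 0.49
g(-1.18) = 2.46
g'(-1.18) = 3.17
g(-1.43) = 1.57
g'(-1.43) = 3.94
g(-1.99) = -1.12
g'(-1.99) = 5.68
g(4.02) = -22.98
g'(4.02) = -12.95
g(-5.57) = -41.32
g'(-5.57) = 16.78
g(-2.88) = -7.41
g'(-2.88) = 8.44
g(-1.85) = -0.36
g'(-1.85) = 5.24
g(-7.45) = -78.34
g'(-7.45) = 22.60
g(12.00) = -225.04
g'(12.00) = -37.69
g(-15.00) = -337.36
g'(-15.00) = 46.01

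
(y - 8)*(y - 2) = y^2 - 10*y + 16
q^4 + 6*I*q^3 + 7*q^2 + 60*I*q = q*(q - 3*I)*(q + 4*I)*(q + 5*I)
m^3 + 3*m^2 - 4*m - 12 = (m - 2)*(m + 2)*(m + 3)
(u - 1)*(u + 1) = u^2 - 1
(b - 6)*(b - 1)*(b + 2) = b^3 - 5*b^2 - 8*b + 12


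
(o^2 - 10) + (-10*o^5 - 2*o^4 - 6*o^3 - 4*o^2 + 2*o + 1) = -10*o^5 - 2*o^4 - 6*o^3 - 3*o^2 + 2*o - 9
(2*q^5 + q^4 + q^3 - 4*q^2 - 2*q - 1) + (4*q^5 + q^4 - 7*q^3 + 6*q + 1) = 6*q^5 + 2*q^4 - 6*q^3 - 4*q^2 + 4*q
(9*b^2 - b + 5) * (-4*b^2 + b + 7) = -36*b^4 + 13*b^3 + 42*b^2 - 2*b + 35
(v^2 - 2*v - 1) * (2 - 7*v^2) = -7*v^4 + 14*v^3 + 9*v^2 - 4*v - 2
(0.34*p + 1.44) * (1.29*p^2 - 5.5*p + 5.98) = 0.4386*p^3 - 0.0124000000000002*p^2 - 5.8868*p + 8.6112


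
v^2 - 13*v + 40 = (v - 8)*(v - 5)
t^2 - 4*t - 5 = (t - 5)*(t + 1)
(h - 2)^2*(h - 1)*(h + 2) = h^4 - 3*h^3 - 2*h^2 + 12*h - 8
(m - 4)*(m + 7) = m^2 + 3*m - 28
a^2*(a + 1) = a^3 + a^2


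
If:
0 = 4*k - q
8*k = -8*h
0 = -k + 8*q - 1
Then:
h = -1/31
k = 1/31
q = 4/31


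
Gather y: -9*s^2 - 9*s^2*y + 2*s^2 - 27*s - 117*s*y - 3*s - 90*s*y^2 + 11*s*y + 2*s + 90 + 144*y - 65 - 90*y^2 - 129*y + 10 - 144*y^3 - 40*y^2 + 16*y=-7*s^2 - 28*s - 144*y^3 + y^2*(-90*s - 130) + y*(-9*s^2 - 106*s + 31) + 35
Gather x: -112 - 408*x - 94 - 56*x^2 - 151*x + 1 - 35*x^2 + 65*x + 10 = -91*x^2 - 494*x - 195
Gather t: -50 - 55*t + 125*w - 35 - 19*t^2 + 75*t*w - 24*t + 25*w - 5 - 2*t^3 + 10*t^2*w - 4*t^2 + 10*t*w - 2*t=-2*t^3 + t^2*(10*w - 23) + t*(85*w - 81) + 150*w - 90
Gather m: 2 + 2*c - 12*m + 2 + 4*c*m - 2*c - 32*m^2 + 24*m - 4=-32*m^2 + m*(4*c + 12)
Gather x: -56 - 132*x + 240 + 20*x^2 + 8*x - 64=20*x^2 - 124*x + 120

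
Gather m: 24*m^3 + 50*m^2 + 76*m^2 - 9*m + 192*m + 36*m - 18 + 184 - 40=24*m^3 + 126*m^2 + 219*m + 126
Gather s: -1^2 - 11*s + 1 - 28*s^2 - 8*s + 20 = -28*s^2 - 19*s + 20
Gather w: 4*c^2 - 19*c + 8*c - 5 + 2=4*c^2 - 11*c - 3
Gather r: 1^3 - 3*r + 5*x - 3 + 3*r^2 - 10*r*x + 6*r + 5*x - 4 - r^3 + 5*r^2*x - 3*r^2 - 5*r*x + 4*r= -r^3 + 5*r^2*x + r*(7 - 15*x) + 10*x - 6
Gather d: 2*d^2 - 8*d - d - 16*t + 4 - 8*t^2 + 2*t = 2*d^2 - 9*d - 8*t^2 - 14*t + 4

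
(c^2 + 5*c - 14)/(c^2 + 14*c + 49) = (c - 2)/(c + 7)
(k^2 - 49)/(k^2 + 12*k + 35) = (k - 7)/(k + 5)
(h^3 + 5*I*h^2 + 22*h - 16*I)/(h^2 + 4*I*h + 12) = (h^2 + 7*I*h + 8)/(h + 6*I)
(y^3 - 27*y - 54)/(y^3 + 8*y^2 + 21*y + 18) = (y - 6)/(y + 2)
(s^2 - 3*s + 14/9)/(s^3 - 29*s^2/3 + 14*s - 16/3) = (s - 7/3)/(s^2 - 9*s + 8)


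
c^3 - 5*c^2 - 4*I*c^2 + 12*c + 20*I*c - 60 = (c - 5)*(c - 6*I)*(c + 2*I)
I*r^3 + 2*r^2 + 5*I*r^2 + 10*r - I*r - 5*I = (r + 5)*(r - I)*(I*r + 1)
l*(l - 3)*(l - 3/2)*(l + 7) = l^4 + 5*l^3/2 - 27*l^2 + 63*l/2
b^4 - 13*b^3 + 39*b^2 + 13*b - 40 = (b - 8)*(b - 5)*(b - 1)*(b + 1)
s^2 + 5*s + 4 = (s + 1)*(s + 4)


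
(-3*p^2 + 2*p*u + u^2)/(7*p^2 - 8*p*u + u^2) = (-3*p - u)/(7*p - u)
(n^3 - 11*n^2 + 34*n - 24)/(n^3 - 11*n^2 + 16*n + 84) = (n^2 - 5*n + 4)/(n^2 - 5*n - 14)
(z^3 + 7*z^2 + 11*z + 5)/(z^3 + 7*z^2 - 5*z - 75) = (z^2 + 2*z + 1)/(z^2 + 2*z - 15)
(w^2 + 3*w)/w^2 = (w + 3)/w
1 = 1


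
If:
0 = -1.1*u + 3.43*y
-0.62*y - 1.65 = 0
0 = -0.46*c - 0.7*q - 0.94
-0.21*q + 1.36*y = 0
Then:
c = 24.18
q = -17.24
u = -8.30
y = -2.66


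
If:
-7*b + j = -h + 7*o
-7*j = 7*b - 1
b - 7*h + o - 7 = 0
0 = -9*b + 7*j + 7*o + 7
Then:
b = 342/1153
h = -8265/8071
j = -1241/8071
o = -536/1153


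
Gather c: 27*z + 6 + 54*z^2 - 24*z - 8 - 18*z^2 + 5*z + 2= 36*z^2 + 8*z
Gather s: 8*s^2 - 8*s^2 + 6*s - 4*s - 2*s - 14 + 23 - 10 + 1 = 0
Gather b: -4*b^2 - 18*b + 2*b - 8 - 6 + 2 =-4*b^2 - 16*b - 12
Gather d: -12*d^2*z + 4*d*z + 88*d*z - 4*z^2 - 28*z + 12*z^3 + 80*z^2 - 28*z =-12*d^2*z + 92*d*z + 12*z^3 + 76*z^2 - 56*z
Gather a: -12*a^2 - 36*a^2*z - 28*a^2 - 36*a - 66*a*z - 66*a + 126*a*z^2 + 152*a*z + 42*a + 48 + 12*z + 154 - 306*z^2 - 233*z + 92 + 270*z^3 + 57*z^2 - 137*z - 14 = a^2*(-36*z - 40) + a*(126*z^2 + 86*z - 60) + 270*z^3 - 249*z^2 - 358*z + 280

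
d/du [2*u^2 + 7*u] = 4*u + 7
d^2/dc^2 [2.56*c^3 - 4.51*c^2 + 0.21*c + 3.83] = 15.36*c - 9.02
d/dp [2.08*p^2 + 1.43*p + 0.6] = 4.16*p + 1.43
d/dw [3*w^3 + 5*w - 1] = 9*w^2 + 5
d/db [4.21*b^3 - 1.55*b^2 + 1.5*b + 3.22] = 12.63*b^2 - 3.1*b + 1.5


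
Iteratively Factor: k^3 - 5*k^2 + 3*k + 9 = (k + 1)*(k^2 - 6*k + 9) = (k - 3)*(k + 1)*(k - 3)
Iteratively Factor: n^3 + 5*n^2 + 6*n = (n + 2)*(n^2 + 3*n) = (n + 2)*(n + 3)*(n)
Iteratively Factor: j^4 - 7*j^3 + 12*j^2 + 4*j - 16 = (j - 4)*(j^3 - 3*j^2 + 4) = (j - 4)*(j - 2)*(j^2 - j - 2) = (j - 4)*(j - 2)^2*(j + 1)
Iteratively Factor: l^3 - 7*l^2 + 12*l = (l)*(l^2 - 7*l + 12) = l*(l - 4)*(l - 3)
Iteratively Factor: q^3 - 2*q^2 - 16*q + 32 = (q - 4)*(q^2 + 2*q - 8) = (q - 4)*(q - 2)*(q + 4)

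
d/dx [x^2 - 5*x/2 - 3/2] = 2*x - 5/2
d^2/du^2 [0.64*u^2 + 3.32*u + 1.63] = 1.28000000000000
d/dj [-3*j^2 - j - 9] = -6*j - 1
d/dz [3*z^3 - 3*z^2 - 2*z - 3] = 9*z^2 - 6*z - 2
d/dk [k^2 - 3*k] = 2*k - 3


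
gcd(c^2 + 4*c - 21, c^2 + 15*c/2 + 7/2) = c + 7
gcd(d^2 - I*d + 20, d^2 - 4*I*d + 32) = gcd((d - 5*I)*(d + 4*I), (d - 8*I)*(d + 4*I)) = d + 4*I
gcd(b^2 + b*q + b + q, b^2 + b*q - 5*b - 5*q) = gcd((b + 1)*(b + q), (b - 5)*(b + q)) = b + q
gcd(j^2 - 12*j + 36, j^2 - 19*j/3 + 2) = j - 6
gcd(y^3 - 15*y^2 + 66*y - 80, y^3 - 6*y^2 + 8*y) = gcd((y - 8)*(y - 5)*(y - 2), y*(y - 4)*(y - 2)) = y - 2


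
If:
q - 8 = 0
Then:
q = 8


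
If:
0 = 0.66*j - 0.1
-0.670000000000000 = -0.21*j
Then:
No Solution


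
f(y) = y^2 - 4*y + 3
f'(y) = 2*y - 4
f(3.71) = 1.92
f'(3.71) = 3.42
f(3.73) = 1.99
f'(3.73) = 3.46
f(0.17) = 2.35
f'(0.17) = -3.66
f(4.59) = 5.71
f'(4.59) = 5.18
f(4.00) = 3.00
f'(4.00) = 4.00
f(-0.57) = 5.60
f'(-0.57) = -5.14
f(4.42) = 4.86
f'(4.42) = 4.84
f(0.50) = 1.25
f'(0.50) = -3.00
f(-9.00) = 120.00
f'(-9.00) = -22.00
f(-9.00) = 120.00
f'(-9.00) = -22.00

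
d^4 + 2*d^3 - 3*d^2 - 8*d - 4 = (d - 2)*(d + 1)^2*(d + 2)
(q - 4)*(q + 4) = q^2 - 16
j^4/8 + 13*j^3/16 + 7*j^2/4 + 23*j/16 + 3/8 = (j/4 + 1/4)*(j/2 + 1)*(j + 1/2)*(j + 3)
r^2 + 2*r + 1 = (r + 1)^2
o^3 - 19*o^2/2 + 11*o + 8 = (o - 8)*(o - 2)*(o + 1/2)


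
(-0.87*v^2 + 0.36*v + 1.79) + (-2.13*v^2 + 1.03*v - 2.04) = -3.0*v^2 + 1.39*v - 0.25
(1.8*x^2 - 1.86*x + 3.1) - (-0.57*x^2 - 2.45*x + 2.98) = 2.37*x^2 + 0.59*x + 0.12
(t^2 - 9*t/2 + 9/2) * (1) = t^2 - 9*t/2 + 9/2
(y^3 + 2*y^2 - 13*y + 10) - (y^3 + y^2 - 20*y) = y^2 + 7*y + 10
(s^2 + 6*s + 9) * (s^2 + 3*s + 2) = s^4 + 9*s^3 + 29*s^2 + 39*s + 18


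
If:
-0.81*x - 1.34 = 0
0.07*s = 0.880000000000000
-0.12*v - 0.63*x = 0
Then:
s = 12.57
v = 8.69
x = -1.65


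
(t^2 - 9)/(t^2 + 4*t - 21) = (t + 3)/(t + 7)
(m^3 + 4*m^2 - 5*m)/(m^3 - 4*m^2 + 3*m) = (m + 5)/(m - 3)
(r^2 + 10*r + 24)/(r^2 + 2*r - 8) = (r + 6)/(r - 2)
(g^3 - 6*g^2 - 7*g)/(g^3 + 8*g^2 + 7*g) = (g - 7)/(g + 7)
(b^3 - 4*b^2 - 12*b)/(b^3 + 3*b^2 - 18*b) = (b^2 - 4*b - 12)/(b^2 + 3*b - 18)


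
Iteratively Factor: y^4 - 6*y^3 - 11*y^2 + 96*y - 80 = (y + 4)*(y^3 - 10*y^2 + 29*y - 20) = (y - 4)*(y + 4)*(y^2 - 6*y + 5) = (y - 5)*(y - 4)*(y + 4)*(y - 1)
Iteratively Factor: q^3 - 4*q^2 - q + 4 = (q - 4)*(q^2 - 1) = (q - 4)*(q + 1)*(q - 1)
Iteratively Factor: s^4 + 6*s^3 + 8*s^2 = (s + 2)*(s^3 + 4*s^2) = s*(s + 2)*(s^2 + 4*s) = s*(s + 2)*(s + 4)*(s)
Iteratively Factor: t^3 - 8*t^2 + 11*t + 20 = (t + 1)*(t^2 - 9*t + 20) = (t - 4)*(t + 1)*(t - 5)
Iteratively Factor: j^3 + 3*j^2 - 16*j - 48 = (j - 4)*(j^2 + 7*j + 12) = (j - 4)*(j + 3)*(j + 4)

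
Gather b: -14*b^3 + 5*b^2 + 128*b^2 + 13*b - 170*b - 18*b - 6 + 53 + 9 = -14*b^3 + 133*b^2 - 175*b + 56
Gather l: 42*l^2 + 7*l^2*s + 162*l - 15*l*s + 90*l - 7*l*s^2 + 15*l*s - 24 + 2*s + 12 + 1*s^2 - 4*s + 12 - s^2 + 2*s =l^2*(7*s + 42) + l*(252 - 7*s^2)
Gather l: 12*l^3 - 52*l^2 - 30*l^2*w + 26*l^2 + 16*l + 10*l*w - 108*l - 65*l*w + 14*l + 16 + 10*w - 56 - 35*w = 12*l^3 + l^2*(-30*w - 26) + l*(-55*w - 78) - 25*w - 40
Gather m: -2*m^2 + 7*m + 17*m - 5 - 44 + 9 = -2*m^2 + 24*m - 40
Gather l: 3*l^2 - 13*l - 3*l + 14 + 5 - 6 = 3*l^2 - 16*l + 13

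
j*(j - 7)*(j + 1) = j^3 - 6*j^2 - 7*j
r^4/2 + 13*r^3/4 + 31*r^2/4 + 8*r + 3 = (r/2 + 1)*(r + 1)*(r + 3/2)*(r + 2)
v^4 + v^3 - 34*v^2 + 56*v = v*(v - 4)*(v - 2)*(v + 7)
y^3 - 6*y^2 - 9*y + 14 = (y - 7)*(y - 1)*(y + 2)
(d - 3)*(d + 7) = d^2 + 4*d - 21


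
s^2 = s^2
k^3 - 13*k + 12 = (k - 3)*(k - 1)*(k + 4)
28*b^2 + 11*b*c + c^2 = (4*b + c)*(7*b + c)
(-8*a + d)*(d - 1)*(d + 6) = -8*a*d^2 - 40*a*d + 48*a + d^3 + 5*d^2 - 6*d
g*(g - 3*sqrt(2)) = g^2 - 3*sqrt(2)*g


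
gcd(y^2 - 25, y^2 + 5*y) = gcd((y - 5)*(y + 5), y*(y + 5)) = y + 5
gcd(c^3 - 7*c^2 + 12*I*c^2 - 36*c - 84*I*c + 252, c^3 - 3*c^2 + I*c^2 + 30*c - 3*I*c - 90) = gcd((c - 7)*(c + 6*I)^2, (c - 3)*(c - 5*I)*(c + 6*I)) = c + 6*I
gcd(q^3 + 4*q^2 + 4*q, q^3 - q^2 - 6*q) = q^2 + 2*q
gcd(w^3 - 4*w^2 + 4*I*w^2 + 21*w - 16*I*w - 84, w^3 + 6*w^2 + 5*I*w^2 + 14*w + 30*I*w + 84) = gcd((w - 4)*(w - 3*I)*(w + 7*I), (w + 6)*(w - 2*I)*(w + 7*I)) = w + 7*I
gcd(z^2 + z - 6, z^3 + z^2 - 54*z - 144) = z + 3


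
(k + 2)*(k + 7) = k^2 + 9*k + 14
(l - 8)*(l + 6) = l^2 - 2*l - 48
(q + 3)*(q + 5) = q^2 + 8*q + 15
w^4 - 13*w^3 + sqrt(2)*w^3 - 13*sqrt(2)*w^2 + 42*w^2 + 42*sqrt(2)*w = w*(w - 7)*(w - 6)*(w + sqrt(2))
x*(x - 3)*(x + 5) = x^3 + 2*x^2 - 15*x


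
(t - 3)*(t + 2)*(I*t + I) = I*t^3 - 7*I*t - 6*I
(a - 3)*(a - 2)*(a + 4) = a^3 - a^2 - 14*a + 24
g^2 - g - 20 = (g - 5)*(g + 4)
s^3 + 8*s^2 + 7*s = s*(s + 1)*(s + 7)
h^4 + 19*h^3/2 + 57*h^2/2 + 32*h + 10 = (h + 1/2)*(h + 2)^2*(h + 5)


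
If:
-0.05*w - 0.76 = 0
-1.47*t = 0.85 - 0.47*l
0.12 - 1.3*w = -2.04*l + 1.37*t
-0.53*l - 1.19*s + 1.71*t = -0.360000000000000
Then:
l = -12.90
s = -0.71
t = -4.70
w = -15.20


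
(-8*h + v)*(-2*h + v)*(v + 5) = 16*h^2*v + 80*h^2 - 10*h*v^2 - 50*h*v + v^3 + 5*v^2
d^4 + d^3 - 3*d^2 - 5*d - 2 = (d - 2)*(d + 1)^3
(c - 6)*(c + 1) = c^2 - 5*c - 6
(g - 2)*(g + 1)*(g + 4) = g^3 + 3*g^2 - 6*g - 8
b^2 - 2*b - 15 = (b - 5)*(b + 3)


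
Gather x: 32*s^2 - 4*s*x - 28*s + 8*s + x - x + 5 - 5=32*s^2 - 4*s*x - 20*s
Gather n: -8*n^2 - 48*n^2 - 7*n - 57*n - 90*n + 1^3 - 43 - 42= -56*n^2 - 154*n - 84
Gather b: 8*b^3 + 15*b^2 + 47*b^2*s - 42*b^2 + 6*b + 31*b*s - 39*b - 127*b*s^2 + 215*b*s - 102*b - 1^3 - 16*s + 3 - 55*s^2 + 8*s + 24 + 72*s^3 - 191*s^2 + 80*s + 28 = 8*b^3 + b^2*(47*s - 27) + b*(-127*s^2 + 246*s - 135) + 72*s^3 - 246*s^2 + 72*s + 54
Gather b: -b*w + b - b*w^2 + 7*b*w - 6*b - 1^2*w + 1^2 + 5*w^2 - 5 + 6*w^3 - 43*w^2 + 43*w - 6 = b*(-w^2 + 6*w - 5) + 6*w^3 - 38*w^2 + 42*w - 10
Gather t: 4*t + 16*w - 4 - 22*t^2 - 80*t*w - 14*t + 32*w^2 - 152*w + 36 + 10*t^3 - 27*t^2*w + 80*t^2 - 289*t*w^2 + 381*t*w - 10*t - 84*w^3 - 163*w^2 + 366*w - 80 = 10*t^3 + t^2*(58 - 27*w) + t*(-289*w^2 + 301*w - 20) - 84*w^3 - 131*w^2 + 230*w - 48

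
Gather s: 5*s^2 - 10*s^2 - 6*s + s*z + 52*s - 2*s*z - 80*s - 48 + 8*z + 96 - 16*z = -5*s^2 + s*(-z - 34) - 8*z + 48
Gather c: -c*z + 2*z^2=-c*z + 2*z^2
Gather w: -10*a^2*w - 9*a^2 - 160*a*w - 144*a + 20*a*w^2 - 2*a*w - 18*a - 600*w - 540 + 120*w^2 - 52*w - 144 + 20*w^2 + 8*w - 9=-9*a^2 - 162*a + w^2*(20*a + 140) + w*(-10*a^2 - 162*a - 644) - 693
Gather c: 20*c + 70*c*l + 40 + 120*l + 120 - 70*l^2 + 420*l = c*(70*l + 20) - 70*l^2 + 540*l + 160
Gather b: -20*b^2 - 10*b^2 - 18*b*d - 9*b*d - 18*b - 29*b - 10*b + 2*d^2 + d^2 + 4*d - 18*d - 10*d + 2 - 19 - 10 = -30*b^2 + b*(-27*d - 57) + 3*d^2 - 24*d - 27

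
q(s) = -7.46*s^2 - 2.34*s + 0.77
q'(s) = -14.92*s - 2.34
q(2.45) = -49.74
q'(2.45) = -38.89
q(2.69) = -59.51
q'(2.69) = -42.47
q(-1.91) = -21.98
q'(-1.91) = 26.16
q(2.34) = -45.55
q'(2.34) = -37.25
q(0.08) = 0.54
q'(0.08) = -3.53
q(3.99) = -127.33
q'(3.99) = -61.87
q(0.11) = 0.42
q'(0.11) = -3.98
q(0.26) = -0.34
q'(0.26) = -6.22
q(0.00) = 0.77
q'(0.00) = -2.34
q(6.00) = -281.83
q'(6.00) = -91.86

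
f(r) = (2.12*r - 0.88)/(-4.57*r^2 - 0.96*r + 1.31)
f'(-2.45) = 0.14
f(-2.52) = 0.25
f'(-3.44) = 0.06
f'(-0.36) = 5.38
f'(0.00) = 1.13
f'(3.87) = 0.02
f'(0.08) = 0.93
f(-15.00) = 0.03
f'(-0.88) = 8.62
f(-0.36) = -1.55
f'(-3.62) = 0.05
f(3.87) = -0.10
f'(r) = (2.12*r - 0.88)*(9.14*r + 0.96)/(-4.57*r^2 - 0.96*r + 1.31)^2 + 2.12/(-4.57*r^2 - 0.96*r + 1.31)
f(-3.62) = 0.16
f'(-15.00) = 0.00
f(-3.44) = 0.17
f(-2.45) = 0.26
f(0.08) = -0.59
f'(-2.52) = 0.13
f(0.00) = -0.67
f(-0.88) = 1.98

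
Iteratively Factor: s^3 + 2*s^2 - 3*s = (s)*(s^2 + 2*s - 3) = s*(s - 1)*(s + 3)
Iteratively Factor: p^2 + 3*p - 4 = (p - 1)*(p + 4)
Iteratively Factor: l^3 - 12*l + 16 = (l - 2)*(l^2 + 2*l - 8) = (l - 2)*(l + 4)*(l - 2)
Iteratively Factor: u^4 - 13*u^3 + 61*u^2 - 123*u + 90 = (u - 3)*(u^3 - 10*u^2 + 31*u - 30) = (u - 3)*(u - 2)*(u^2 - 8*u + 15) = (u - 3)^2*(u - 2)*(u - 5)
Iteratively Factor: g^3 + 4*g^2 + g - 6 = (g + 3)*(g^2 + g - 2) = (g - 1)*(g + 3)*(g + 2)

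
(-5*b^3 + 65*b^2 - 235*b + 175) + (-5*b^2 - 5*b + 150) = -5*b^3 + 60*b^2 - 240*b + 325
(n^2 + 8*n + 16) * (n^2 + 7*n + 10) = n^4 + 15*n^3 + 82*n^2 + 192*n + 160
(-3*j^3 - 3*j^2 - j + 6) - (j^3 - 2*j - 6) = -4*j^3 - 3*j^2 + j + 12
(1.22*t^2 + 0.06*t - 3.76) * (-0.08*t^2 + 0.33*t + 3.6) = -0.0976*t^4 + 0.3978*t^3 + 4.7126*t^2 - 1.0248*t - 13.536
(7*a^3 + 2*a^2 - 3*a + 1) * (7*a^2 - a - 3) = 49*a^5 + 7*a^4 - 44*a^3 + 4*a^2 + 8*a - 3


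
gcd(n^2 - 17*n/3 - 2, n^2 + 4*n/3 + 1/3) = n + 1/3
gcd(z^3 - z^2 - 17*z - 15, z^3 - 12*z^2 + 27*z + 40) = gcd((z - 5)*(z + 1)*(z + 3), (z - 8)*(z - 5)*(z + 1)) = z^2 - 4*z - 5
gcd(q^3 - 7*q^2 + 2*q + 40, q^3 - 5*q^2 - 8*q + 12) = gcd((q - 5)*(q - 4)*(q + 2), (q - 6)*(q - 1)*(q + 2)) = q + 2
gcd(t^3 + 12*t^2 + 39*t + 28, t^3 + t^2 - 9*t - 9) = t + 1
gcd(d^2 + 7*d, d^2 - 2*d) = d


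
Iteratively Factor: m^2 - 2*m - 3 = (m - 3)*(m + 1)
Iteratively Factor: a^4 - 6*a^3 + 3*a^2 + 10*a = (a - 2)*(a^3 - 4*a^2 - 5*a) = (a - 2)*(a + 1)*(a^2 - 5*a) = a*(a - 2)*(a + 1)*(a - 5)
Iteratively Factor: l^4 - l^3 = (l)*(l^3 - l^2) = l^2*(l^2 - l) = l^2*(l - 1)*(l)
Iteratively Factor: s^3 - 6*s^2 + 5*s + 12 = (s + 1)*(s^2 - 7*s + 12) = (s - 3)*(s + 1)*(s - 4)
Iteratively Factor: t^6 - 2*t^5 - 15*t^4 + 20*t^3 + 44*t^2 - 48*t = (t - 1)*(t^5 - t^4 - 16*t^3 + 4*t^2 + 48*t) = (t - 4)*(t - 1)*(t^4 + 3*t^3 - 4*t^2 - 12*t) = (t - 4)*(t - 2)*(t - 1)*(t^3 + 5*t^2 + 6*t) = (t - 4)*(t - 2)*(t - 1)*(t + 3)*(t^2 + 2*t) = t*(t - 4)*(t - 2)*(t - 1)*(t + 3)*(t + 2)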